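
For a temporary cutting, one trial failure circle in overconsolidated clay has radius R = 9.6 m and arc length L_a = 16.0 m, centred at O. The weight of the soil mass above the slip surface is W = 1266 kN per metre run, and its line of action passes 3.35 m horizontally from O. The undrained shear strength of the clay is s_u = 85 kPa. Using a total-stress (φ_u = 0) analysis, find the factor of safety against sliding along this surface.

Taking moments about the centre O, the resisting moment is provided by the undrained shear strength acting along the arc:
M_R = s_u·L_a·R = 85·16.00·9.6 = 13056.0 kN·m/m
M_D = W·d = 1266·3.35 = 4241.1 kN·m/m
FS = M_R / M_D = 13056.0 / 4241.1 = 3.078

FS = 3.08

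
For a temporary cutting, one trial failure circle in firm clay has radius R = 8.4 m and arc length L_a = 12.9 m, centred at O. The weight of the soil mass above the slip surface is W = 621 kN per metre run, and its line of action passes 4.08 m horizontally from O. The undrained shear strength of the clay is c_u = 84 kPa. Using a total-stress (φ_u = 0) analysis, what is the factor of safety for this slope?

Taking moments about the centre O, the resisting moment is provided by the undrained shear strength acting along the arc:
M_R = c_u·L_a·R = 84·12.90·8.4 = 9102.2 kN·m/m
M_D = W·d = 621·4.08 = 2533.7 kN·m/m
FS = M_R / M_D = 9102.2 / 2533.7 = 3.592

FS = 3.59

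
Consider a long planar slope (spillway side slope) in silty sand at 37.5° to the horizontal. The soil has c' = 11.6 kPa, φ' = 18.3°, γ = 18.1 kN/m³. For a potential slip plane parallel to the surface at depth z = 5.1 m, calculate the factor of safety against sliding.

FS = 0.69

For an infinite slope with a slip plane parallel to the surface (no pore pressure): FS = [c' + γz cos²β tanφ'] / [γz sinβ cosβ].
γz = 18.1·5.1 = 92.31 kN/m²
Numerator = 11.6 + 92.31·cos²37.5°·tan18.3° = 11.6 + 92.31·0.6294·0.3307 = 30.815 kPa
Denominator = 92.31·sin37.5°·cos37.5° = 92.31·0.6088·0.7934 = 44.582 kPa
FS = 30.815 / 44.582 = 0.691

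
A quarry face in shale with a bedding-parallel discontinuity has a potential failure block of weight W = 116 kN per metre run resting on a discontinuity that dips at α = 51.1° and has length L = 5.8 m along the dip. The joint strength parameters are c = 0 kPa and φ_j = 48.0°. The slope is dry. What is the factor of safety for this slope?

Resolving the block weight along and normal to the plane and applying the Mohr–Coulomb strength on the joint:
N' = W cosα = 116·cos51.1° = 72.8 kN/m
Driving force T = W sinα = 116·sin51.1° = 90.3 kN/m
Resisting force R = c·L + N'·tanφ_j = 0·5.8 + 72.8·tan48.0° = 0.0 + 80.9 = 80.9 kN/m
FS = R / T = 80.9 / 90.3 = 0.896

FS = 0.90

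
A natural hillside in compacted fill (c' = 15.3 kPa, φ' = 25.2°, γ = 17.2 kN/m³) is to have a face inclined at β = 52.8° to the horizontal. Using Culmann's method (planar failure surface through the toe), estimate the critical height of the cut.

Culmann's analysis gives the critical failure plane at α_cr = (β + φ')/2 = (52.8 + 25.2)/2 = 39.0°, and the critical height
H_c = (4c'/γ) · sinβ cosφ' / [1 − cos(β − φ')]
    = (4·15.3/17.2) · sin52.8°·cos25.2° / [1 − cos(27.6°)]
    = 3.558 · 0.7965·0.9048 / [1 − 0.8862]
    = 3.558 · 0.7207 / 0.1138
    = 22.54 m

H_c = 22.54 m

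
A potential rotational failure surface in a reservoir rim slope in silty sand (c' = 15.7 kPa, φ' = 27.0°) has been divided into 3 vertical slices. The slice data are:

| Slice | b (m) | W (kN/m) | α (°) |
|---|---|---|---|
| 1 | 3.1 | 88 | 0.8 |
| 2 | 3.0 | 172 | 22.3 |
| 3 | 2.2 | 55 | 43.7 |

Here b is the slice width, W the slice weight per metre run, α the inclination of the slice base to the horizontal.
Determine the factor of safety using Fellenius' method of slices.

FS = 2.81

Ordinary method of slices: FS = Σ[c'·Δl_i + (W_i cosα_i)·tanφ'] / Σ W_i sinα_i, with Δl_i = b_i / cosα_i.
Slice 1: Δl = 3.1/cos0.8° = 3.100 m; N'_1 = 88·cos0.8° = 88.0; c'Δl = 48.67; W sinα = 1.2
Slice 2: Δl = 3.0/cos22.3° = 3.243 m; N'_2 = 172·cos22.3° = 159.1; c'Δl = 50.91; W sinα = 65.3
Slice 3: Δl = 2.2/cos43.7° = 3.043 m; N'_3 = 55·cos43.7° = 39.8; c'Δl = 47.78; W sinα = 38.0
Σc'Δl = 147.4 kN/m; ΣN' = 286.9 kN/m; ΣW sinα = 104.5 kN/m
Resisting = 147.4 + 286.9·tan27.0° = 147.4 + 146.2 = 293.5 kN/m
FS = 293.5 / 104.5 = 2.809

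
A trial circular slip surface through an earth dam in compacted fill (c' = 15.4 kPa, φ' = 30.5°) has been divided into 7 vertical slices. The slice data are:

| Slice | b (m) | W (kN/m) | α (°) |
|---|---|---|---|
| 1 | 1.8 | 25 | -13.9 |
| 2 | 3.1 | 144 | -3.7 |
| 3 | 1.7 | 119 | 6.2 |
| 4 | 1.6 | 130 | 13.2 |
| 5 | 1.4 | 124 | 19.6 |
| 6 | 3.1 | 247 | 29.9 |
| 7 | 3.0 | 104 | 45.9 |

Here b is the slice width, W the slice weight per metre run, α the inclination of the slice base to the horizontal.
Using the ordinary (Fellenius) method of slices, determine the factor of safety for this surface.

Ordinary method of slices: FS = Σ[c'·Δl_i + (W_i cosα_i)·tanφ'] / Σ W_i sinα_i, with Δl_i = b_i / cosα_i.
Slice 1: Δl = 1.8/cos(-13.9°) = 1.854 m; N'_1 = 25·cos(-13.9°) = 24.3; c'Δl = 28.56; W sinα = -6.0
Slice 2: Δl = 3.1/cos(-3.7°) = 3.106 m; N'_2 = 144·cos(-3.7°) = 143.7; c'Δl = 47.84; W sinα = -9.3
Slice 3: Δl = 1.7/cos6.2° = 1.710 m; N'_3 = 119·cos6.2° = 118.3; c'Δl = 26.33; W sinα = 12.9
Slice 4: Δl = 1.6/cos13.2° = 1.643 m; N'_4 = 130·cos13.2° = 126.6; c'Δl = 25.31; W sinα = 29.7
Slice 5: Δl = 1.4/cos19.6° = 1.486 m; N'_5 = 124·cos19.6° = 116.8; c'Δl = 22.89; W sinα = 41.6
Slice 6: Δl = 3.1/cos29.9° = 3.576 m; N'_6 = 247·cos29.9° = 214.1; c'Δl = 55.07; W sinα = 123.1
Slice 7: Δl = 3.0/cos45.9° = 4.311 m; N'_7 = 104·cos45.9° = 72.4; c'Δl = 66.39; W sinα = 74.7
Σc'Δl = 272.4 kN/m; ΣN' = 816.2 kN/m; ΣW sinα = 266.6 kN/m
Resisting = 272.4 + 816.2·tan30.5° = 272.4 + 480.7 = 753.1 kN/m
FS = 753.1 / 266.6 = 2.824

FS = 2.82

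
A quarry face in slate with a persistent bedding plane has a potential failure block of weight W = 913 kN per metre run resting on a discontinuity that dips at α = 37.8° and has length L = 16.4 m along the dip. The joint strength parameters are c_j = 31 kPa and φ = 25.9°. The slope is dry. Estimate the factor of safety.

Resolving the block weight along and normal to the plane and applying the Mohr–Coulomb strength on the joint:
N' = W cosα = 913·cos37.8° = 721.4 kN/m
Driving force T = W sinα = 913·sin37.8° = 559.6 kN/m
Resisting force R = c_j·L + N'·tanφ = 31·16.4 + 721.4·tan25.9° = 508.4 + 350.3 = 858.7 kN/m
FS = R / T = 858.7 / 559.6 = 1.535

FS = 1.53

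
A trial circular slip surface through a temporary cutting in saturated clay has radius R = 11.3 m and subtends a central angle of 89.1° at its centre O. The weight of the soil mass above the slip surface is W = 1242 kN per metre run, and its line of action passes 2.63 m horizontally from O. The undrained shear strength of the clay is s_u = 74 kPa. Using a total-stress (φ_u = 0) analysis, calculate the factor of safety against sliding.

FS = 4.50

Taking moments about the centre O, the resisting moment is provided by the undrained shear strength acting along the arc:
Arc length L_a = R·θ = 11.3·(89.1°·π/180) = 11.3·1.5551 = 17.57 m
M_R = s_u·L_a·R = 74·17.57·11.3 = 14694.1 kN·m/m
M_D = W·d = 1242·2.63 = 3266.5 kN·m/m
FS = M_R / M_D = 14694.1 / 3266.5 = 4.498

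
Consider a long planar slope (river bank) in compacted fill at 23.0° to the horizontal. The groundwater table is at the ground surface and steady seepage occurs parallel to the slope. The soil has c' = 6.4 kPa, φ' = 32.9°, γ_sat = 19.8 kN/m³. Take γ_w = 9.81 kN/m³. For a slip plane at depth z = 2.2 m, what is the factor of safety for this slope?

FS = 1.18

With seepage parallel to the slope and the water table at the surface, the effective normal stress on the slip plane uses the buoyant unit weight γ' = γ_sat − γ_w while the driving shear stress uses γ_sat:
FS = [c' + γ' z cos²β tanφ'] / [γ_sat z sinβ cosβ]
γ' = 19.8 − 9.81 = 9.99 kN/m³
Numerator = 6.4 + 9.99·2.2·cos²23.0°·tan32.9° = 6.4 + 9.99·2.2·0.8473·0.6469 = 18.448 kPa
Denominator = 19.8·2.2·sin23.0°·cos23.0° = 19.8·2.2·0.3907·0.9205 = 15.667 kPa
FS = 18.448 / 15.667 = 1.177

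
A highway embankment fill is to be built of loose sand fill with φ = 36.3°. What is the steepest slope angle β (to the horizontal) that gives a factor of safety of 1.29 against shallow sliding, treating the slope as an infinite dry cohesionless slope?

For an infinite dry cohesionless slope FS = tanφ/tanβ, so tanβ = tanφ / FS.
tanβ = tan36.3° / 1.29 = 0.7346 / 1.29 = 0.5694
β = arctan(0.5694) = 29.66°

β = 29.7°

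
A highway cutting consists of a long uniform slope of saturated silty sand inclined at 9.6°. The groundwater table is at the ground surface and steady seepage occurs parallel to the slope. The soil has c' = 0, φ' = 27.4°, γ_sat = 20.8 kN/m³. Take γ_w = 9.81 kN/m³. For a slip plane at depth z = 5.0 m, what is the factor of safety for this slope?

FS = 1.62

With seepage parallel to the slope and the water table at the surface, the effective normal stress on the slip plane uses the buoyant unit weight γ' = γ_sat − γ_w while the driving shear stress uses γ_sat:
FS = [c' + γ' z cos²β tanφ'] / [γ_sat z sinβ cosβ]
(For c' = 0 this reduces to FS = (γ'/γ_sat)·tanφ'/tanβ.)
γ' = 20.8 − 9.81 = 10.99 kN/m³
Numerator = 0.0 + 10.99·5.0·cos²9.6°·tan27.4° = 0.0 + 10.99·5.0·0.9722·0.5184 = 27.691 kPa
Denominator = 20.8·5.0·sin9.6°·cos9.6° = 20.8·5.0·0.1668·0.9860 = 17.101 kPa
FS = 27.691 / 17.101 = 1.619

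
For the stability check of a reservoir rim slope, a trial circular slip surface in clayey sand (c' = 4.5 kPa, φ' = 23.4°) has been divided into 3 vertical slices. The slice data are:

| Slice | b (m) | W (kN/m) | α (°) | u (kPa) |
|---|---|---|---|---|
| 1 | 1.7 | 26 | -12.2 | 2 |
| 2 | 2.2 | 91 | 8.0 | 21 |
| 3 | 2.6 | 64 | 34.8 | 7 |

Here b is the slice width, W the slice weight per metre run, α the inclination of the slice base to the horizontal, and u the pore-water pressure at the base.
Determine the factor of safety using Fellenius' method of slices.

FS = 1.68

Ordinary method of slices: FS = Σ[c'·Δl_i + (W_i cosα_i − u_i·Δl_i)·tanφ'] / Σ W_i sinα_i, with Δl_i = b_i / cosα_i.
Slice 1: Δl = 1.7/cos(-12.2°) = 1.739 m; N'_1 = 26·cos(-12.2°) − 2·1.739 = 21.9; c'Δl = 7.83; W sinα = -5.5
Slice 2: Δl = 2.2/cos8.0° = 2.222 m; N'_2 = 91·cos8.0° − 21·2.222 = 43.5; c'Δl = 10.00; W sinα = 12.7
Slice 3: Δl = 2.6/cos34.8° = 3.166 m; N'_3 = 64·cos34.8° − 7·3.166 = 30.4; c'Δl = 14.25; W sinα = 36.5
Σc'Δl = 32.1 kN/m; ΣN' = 95.8 kN/m; ΣW sinα = 43.7 kN/m
Resisting = 32.1 + 95.8·tan23.4° = 32.1 + 41.4 = 73.5 kN/m
FS = 73.5 / 43.7 = 1.683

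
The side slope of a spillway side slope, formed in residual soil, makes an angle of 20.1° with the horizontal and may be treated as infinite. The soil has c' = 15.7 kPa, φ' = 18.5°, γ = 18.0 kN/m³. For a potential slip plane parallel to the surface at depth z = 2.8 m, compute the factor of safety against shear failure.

FS = 1.88

For an infinite slope with a slip plane parallel to the surface (no pore pressure): FS = [c' + γz cos²β tanφ'] / [γz sinβ cosβ].
γz = 18.0·2.8 = 50.40 kN/m²
Numerator = 15.7 + 50.40·cos²20.1°·tan18.5° = 15.7 + 50.40·0.8819·0.3346 = 30.572 kPa
Denominator = 50.40·sin20.1°·cos20.1° = 50.40·0.3437·0.9391 = 16.266 kPa
FS = 30.572 / 16.266 = 1.880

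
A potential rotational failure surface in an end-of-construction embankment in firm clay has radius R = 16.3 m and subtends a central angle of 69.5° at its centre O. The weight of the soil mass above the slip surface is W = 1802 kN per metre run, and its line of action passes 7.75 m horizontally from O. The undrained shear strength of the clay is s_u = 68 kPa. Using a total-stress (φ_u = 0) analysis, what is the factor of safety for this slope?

FS = 1.57

Taking moments about the centre O, the resisting moment is provided by the undrained shear strength acting along the arc:
Arc length L_a = R·θ = 16.3·(69.5°·π/180) = 16.3·1.2130 = 19.77 m
M_R = s_u·L_a·R = 68·19.77·16.3 = 21915.2 kN·m/m
M_D = W·d = 1802·7.75 = 13965.5 kN·m/m
FS = M_R / M_D = 21915.2 / 13965.5 = 1.569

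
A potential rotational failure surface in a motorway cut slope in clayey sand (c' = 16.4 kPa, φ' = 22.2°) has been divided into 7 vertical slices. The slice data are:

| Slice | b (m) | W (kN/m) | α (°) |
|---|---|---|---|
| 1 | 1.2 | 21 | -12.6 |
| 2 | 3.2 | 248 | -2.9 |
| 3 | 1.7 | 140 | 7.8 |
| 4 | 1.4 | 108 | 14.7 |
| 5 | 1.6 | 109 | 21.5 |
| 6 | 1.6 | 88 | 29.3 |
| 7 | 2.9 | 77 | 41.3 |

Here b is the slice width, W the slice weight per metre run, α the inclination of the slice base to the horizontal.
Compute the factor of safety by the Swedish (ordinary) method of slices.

Ordinary method of slices: FS = Σ[c'·Δl_i + (W_i cosα_i)·tanφ'] / Σ W_i sinα_i, with Δl_i = b_i / cosα_i.
Slice 1: Δl = 1.2/cos(-12.6°) = 1.230 m; N'_1 = 21·cos(-12.6°) = 20.5; c'Δl = 20.17; W sinα = -4.6
Slice 2: Δl = 3.2/cos(-2.9°) = 3.204 m; N'_2 = 248·cos(-2.9°) = 247.7; c'Δl = 52.55; W sinα = -12.5
Slice 3: Δl = 1.7/cos7.8° = 1.716 m; N'_3 = 140·cos7.8° = 138.7; c'Δl = 28.14; W sinα = 19.0
Slice 4: Δl = 1.4/cos14.7° = 1.447 m; N'_4 = 108·cos14.7° = 104.5; c'Δl = 23.74; W sinα = 27.4
Slice 5: Δl = 1.6/cos21.5° = 1.720 m; N'_5 = 109·cos21.5° = 101.4; c'Δl = 28.20; W sinα = 39.9
Slice 6: Δl = 1.6/cos29.3° = 1.835 m; N'_6 = 88·cos29.3° = 76.7; c'Δl = 30.09; W sinα = 43.1
Slice 7: Δl = 2.9/cos41.3° = 3.860 m; N'_7 = 77·cos41.3° = 57.8; c'Δl = 63.31; W sinα = 50.8
Σc'Δl = 246.2 kN/m; ΣN' = 747.4 kN/m; ΣW sinα = 163.1 kN/m
Resisting = 246.2 + 747.4·tan22.2° = 246.2 + 305.0 = 551.2 kN/m
FS = 551.2 / 163.1 = 3.379

FS = 3.38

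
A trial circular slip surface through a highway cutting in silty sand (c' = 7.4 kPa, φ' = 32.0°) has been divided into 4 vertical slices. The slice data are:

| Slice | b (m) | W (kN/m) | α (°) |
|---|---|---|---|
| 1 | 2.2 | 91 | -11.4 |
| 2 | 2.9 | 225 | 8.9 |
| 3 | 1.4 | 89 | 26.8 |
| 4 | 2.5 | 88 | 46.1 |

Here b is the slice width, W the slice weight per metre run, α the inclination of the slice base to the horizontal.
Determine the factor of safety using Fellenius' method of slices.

FS = 2.98

Ordinary method of slices: FS = Σ[c'·Δl_i + (W_i cosα_i)·tanφ'] / Σ W_i sinα_i, with Δl_i = b_i / cosα_i.
Slice 1: Δl = 2.2/cos(-11.4°) = 2.244 m; N'_1 = 91·cos(-11.4°) = 89.2; c'Δl = 16.61; W sinα = -18.0
Slice 2: Δl = 2.9/cos8.9° = 2.935 m; N'_2 = 225·cos8.9° = 222.3; c'Δl = 21.72; W sinα = 34.8
Slice 3: Δl = 1.4/cos26.8° = 1.568 m; N'_3 = 89·cos26.8° = 79.4; c'Δl = 11.61; W sinα = 40.1
Slice 4: Δl = 2.5/cos46.1° = 3.605 m; N'_4 = 88·cos46.1° = 61.0; c'Δl = 26.68; W sinα = 63.4
Σc'Δl = 76.6 kN/m; ΣN' = 452.0 kN/m; ΣW sinα = 120.4 kN/m
Resisting = 76.6 + 452.0·tan32.0° = 76.6 + 282.4 = 359.0 kN/m
FS = 359.0 / 120.4 = 2.983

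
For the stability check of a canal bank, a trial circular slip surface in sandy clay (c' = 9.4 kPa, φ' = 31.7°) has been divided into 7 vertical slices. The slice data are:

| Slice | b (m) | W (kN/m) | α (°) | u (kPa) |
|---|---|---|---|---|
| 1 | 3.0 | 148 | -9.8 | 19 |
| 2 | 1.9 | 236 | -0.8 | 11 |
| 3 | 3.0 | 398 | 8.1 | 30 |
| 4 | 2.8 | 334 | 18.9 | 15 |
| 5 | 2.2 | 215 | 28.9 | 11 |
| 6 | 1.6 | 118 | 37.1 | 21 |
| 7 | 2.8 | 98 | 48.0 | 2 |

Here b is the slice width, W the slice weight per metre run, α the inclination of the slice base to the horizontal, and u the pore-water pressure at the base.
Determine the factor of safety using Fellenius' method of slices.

Ordinary method of slices: FS = Σ[c'·Δl_i + (W_i cosα_i − u_i·Δl_i)·tanφ'] / Σ W_i sinα_i, with Δl_i = b_i / cosα_i.
Slice 1: Δl = 3.0/cos(-9.8°) = 3.044 m; N'_1 = 148·cos(-9.8°) − 19·3.044 = 88.0; c'Δl = 28.62; W sinα = -25.2
Slice 2: Δl = 1.9/cos(-0.8°) = 1.900 m; N'_2 = 236·cos(-0.8°) − 11·1.900 = 215.1; c'Δl = 17.86; W sinα = -3.3
Slice 3: Δl = 3.0/cos8.1° = 3.030 m; N'_3 = 398·cos8.1° − 30·3.030 = 303.1; c'Δl = 28.48; W sinα = 56.1
Slice 4: Δl = 2.8/cos18.9° = 2.960 m; N'_4 = 334·cos18.9° − 15·2.960 = 271.6; c'Δl = 27.82; W sinα = 108.2
Slice 5: Δl = 2.2/cos28.9° = 2.513 m; N'_5 = 215·cos28.9° − 11·2.513 = 160.6; c'Δl = 23.62; W sinα = 103.9
Slice 6: Δl = 1.6/cos37.1° = 2.006 m; N'_6 = 118·cos37.1° − 21·2.006 = 52.0; c'Δl = 18.86; W sinα = 71.2
Slice 7: Δl = 2.8/cos48.0° = 4.185 m; N'_7 = 98·cos48.0° − 2·4.185 = 57.2; c'Δl = 39.33; W sinα = 72.8
Σc'Δl = 184.6 kN/m; ΣN' = 1147.6 kN/m; ΣW sinα = 383.7 kN/m
Resisting = 184.6 + 1147.6·tan31.7° = 184.6 + 708.8 = 893.3 kN/m
FS = 893.3 / 383.7 = 2.328

FS = 2.33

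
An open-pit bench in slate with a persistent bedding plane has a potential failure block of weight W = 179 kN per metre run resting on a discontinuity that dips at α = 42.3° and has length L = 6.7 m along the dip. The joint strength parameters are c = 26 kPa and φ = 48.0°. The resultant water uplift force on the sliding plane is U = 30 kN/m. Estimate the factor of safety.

FS = 2.39

Resolving the block weight along and normal to the plane and applying the Mohr–Coulomb strength on the joint:
N' = W cosα − U = 179·cos42.3° − 30 = 102.4 kN/m
Driving force T = W sinα = 179·sin42.3° = 120.5 kN/m
Resisting force R = c·L + N'·tanφ = 26·6.7 + 102.4·tan48.0° = 174.2 + 113.7 = 287.9 kN/m
FS = R / T = 287.9 / 120.5 = 2.390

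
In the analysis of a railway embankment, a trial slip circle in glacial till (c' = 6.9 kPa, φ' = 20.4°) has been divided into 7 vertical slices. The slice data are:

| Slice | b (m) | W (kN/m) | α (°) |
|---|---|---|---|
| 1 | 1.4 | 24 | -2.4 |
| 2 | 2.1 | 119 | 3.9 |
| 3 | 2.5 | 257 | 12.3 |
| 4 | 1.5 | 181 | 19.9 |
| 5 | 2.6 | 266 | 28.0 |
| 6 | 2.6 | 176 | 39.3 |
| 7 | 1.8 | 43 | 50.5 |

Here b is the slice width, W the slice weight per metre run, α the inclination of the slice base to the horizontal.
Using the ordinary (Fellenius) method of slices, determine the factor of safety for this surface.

Ordinary method of slices: FS = Σ[c'·Δl_i + (W_i cosα_i)·tanφ'] / Σ W_i sinα_i, with Δl_i = b_i / cosα_i.
Slice 1: Δl = 1.4/cos(-2.4°) = 1.401 m; N'_1 = 24·cos(-2.4°) = 24.0; c'Δl = 9.67; W sinα = -1.0
Slice 2: Δl = 2.1/cos3.9° = 2.105 m; N'_2 = 119·cos3.9° = 118.7; c'Δl = 14.52; W sinα = 8.1
Slice 3: Δl = 2.5/cos12.3° = 2.559 m; N'_3 = 257·cos12.3° = 251.1; c'Δl = 17.66; W sinα = 54.7
Slice 4: Δl = 1.5/cos19.9° = 1.595 m; N'_4 = 181·cos19.9° = 170.2; c'Δl = 11.01; W sinα = 61.6
Slice 5: Δl = 2.6/cos28.0° = 2.945 m; N'_5 = 266·cos28.0° = 234.9; c'Δl = 20.32; W sinα = 124.9
Slice 6: Δl = 2.6/cos39.3° = 3.360 m; N'_6 = 176·cos39.3° = 136.2; c'Δl = 23.18; W sinα = 111.5
Slice 7: Δl = 1.8/cos50.5° = 2.830 m; N'_7 = 43·cos50.5° = 27.4; c'Δl = 19.53; W sinα = 33.2
Σc'Δl = 115.9 kN/m; ΣN' = 962.4 kN/m; ΣW sinα = 393.0 kN/m
Resisting = 115.9 + 962.4·tan20.4° = 115.9 + 357.9 = 473.8 kN/m
FS = 473.8 / 393.0 = 1.206

FS = 1.21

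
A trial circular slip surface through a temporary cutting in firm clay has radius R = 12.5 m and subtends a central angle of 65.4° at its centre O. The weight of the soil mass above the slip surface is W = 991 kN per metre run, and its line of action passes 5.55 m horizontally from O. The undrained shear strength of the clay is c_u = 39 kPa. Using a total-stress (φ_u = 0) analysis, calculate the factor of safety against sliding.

FS = 1.26

Taking moments about the centre O, the resisting moment is provided by the undrained shear strength acting along the arc:
Arc length L_a = R·θ = 12.5·(65.4°·π/180) = 12.5·1.1414 = 14.27 m
M_R = c_u·L_a·R = 39·14.27·12.5 = 6955.7 kN·m/m
M_D = W·d = 991·5.55 = 5500.1 kN·m/m
FS = M_R / M_D = 6955.7 / 5500.1 = 1.265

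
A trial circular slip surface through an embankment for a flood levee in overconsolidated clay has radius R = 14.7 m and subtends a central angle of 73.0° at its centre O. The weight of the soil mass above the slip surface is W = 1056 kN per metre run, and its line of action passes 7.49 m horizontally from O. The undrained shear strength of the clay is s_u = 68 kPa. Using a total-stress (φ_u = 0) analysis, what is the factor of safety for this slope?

FS = 2.37

Taking moments about the centre O, the resisting moment is provided by the undrained shear strength acting along the arc:
Arc length L_a = R·θ = 14.7·(73.0°·π/180) = 14.7·1.2741 = 18.73 m
M_R = s_u·L_a·R = 68·18.73·14.7 = 18721.6 kN·m/m
M_D = W·d = 1056·7.49 = 7909.4 kN·m/m
FS = M_R / M_D = 18721.6 / 7909.4 = 2.367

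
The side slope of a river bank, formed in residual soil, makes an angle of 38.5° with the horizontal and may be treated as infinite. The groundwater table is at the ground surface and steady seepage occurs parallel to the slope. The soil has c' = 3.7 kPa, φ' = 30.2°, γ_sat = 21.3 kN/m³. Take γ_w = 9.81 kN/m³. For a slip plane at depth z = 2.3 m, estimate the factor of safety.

With seepage parallel to the slope and the water table at the surface, the effective normal stress on the slip plane uses the buoyant unit weight γ' = γ_sat − γ_w while the driving shear stress uses γ_sat:
FS = [c' + γ' z cos²β tanφ'] / [γ_sat z sinβ cosβ]
γ' = 21.3 − 9.81 = 11.49 kN/m³
Numerator = 3.7 + 11.49·2.3·cos²38.5°·tan30.2° = 3.7 + 11.49·2.3·0.6125·0.5820 = 13.120 kPa
Denominator = 21.3·2.3·sin38.5°·cos38.5° = 21.3·2.3·0.6225·0.7826 = 23.867 kPa
FS = 13.120 / 23.867 = 0.550

FS = 0.55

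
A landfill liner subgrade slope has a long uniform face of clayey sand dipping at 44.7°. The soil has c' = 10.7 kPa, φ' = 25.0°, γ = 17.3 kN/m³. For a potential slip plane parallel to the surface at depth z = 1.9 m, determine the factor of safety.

For an infinite slope with a slip plane parallel to the surface (no pore pressure): FS = [c' + γz cos²β tanφ'] / [γz sinβ cosβ].
γz = 17.3·1.9 = 32.87 kN/m²
Numerator = 10.7 + 32.87·cos²44.7°·tan25.0° = 10.7 + 32.87·0.5052·0.4663 = 18.444 kPa
Denominator = 32.87·sin44.7°·cos44.7° = 32.87·0.7034·0.7108 = 16.434 kPa
FS = 18.444 / 16.434 = 1.122

FS = 1.12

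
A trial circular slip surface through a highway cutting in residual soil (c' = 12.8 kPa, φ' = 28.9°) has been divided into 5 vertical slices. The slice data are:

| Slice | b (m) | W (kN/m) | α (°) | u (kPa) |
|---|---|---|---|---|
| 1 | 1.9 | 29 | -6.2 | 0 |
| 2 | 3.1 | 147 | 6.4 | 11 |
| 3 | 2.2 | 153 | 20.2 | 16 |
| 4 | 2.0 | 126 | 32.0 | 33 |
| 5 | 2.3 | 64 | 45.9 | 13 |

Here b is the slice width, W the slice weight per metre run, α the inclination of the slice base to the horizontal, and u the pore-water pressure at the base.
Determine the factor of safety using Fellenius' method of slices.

FS = 1.79

Ordinary method of slices: FS = Σ[c'·Δl_i + (W_i cosα_i − u_i·Δl_i)·tanφ'] / Σ W_i sinα_i, with Δl_i = b_i / cosα_i.
Slice 1: Δl = 1.9/cos(-6.2°) = 1.911 m; N'_1 = 29·cos(-6.2°) − 0·1.911 = 28.8; c'Δl = 24.46; W sinα = -3.1
Slice 2: Δl = 3.1/cos6.4° = 3.119 m; N'_2 = 147·cos6.4° − 11·3.119 = 111.8; c'Δl = 39.93; W sinα = 16.4
Slice 3: Δl = 2.2/cos20.2° = 2.344 m; N'_3 = 153·cos20.2° − 16·2.344 = 106.1; c'Δl = 30.01; W sinα = 52.8
Slice 4: Δl = 2.0/cos32.0° = 2.358 m; N'_4 = 126·cos32.0° − 33·2.358 = 29.0; c'Δl = 30.19; W sinα = 66.8
Slice 5: Δl = 2.3/cos45.9° = 3.305 m; N'_5 = 64·cos45.9° − 13·3.305 = 1.6; c'Δl = 42.30; W sinα = 46.0
Σc'Δl = 166.9 kN/m; ΣN' = 277.3 kN/m; ΣW sinα = 178.8 kN/m
Resisting = 166.9 + 277.3·tan28.9° = 166.9 + 153.1 = 320.0 kN/m
FS = 320.0 / 178.8 = 1.789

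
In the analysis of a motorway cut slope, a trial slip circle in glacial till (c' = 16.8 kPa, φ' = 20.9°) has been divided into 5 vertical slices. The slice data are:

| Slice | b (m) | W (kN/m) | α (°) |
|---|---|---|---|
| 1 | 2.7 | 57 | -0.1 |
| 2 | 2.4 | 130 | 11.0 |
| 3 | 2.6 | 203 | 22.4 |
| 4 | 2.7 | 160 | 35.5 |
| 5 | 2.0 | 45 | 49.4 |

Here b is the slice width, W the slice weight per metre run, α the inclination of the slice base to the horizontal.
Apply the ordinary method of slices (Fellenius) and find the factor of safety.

FS = 1.94

Ordinary method of slices: FS = Σ[c'·Δl_i + (W_i cosα_i)·tanφ'] / Σ W_i sinα_i, with Δl_i = b_i / cosα_i.
Slice 1: Δl = 2.7/cos(-0.1°) = 2.700 m; N'_1 = 57·cos(-0.1°) = 57.0; c'Δl = 45.36; W sinα = -0.1
Slice 2: Δl = 2.4/cos11.0° = 2.445 m; N'_2 = 130·cos11.0° = 127.6; c'Δl = 41.07; W sinα = 24.8
Slice 3: Δl = 2.6/cos22.4° = 2.812 m; N'_3 = 203·cos22.4° = 187.7; c'Δl = 47.24; W sinα = 77.4
Slice 4: Δl = 2.7/cos35.5° = 3.316 m; N'_4 = 160·cos35.5° = 130.3; c'Δl = 55.72; W sinα = 92.9
Slice 5: Δl = 2.0/cos49.4° = 3.073 m; N'_5 = 45·cos49.4° = 29.3; c'Δl = 51.63; W sinα = 34.2
Σc'Δl = 241.0 kN/m; ΣN' = 531.8 kN/m; ΣW sinα = 229.1 kN/m
Resisting = 241.0 + 531.8·tan20.9° = 241.0 + 203.1 = 444.1 kN/m
FS = 444.1 / 229.1 = 1.938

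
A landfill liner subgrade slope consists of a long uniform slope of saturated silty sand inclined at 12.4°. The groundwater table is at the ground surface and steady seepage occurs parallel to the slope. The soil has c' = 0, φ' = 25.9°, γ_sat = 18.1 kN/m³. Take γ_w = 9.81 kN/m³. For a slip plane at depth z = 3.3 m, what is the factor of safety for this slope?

FS = 1.01

With seepage parallel to the slope and the water table at the surface, the effective normal stress on the slip plane uses the buoyant unit weight γ' = γ_sat − γ_w while the driving shear stress uses γ_sat:
FS = [c' + γ' z cos²β tanφ'] / [γ_sat z sinβ cosβ]
(For c' = 0 this reduces to FS = (γ'/γ_sat)·tanφ'/tanβ.)
γ' = 18.1 − 9.81 = 8.29 kN/m³
Numerator = 0.0 + 8.29·3.3·cos²12.4°·tan25.9° = 0.0 + 8.29·3.3·0.9539·0.4856 = 12.671 kPa
Denominator = 18.1·3.3·sin12.4°·cos12.4° = 18.1·3.3·0.2147·0.9767 = 12.527 kPa
FS = 12.671 / 12.527 = 1.012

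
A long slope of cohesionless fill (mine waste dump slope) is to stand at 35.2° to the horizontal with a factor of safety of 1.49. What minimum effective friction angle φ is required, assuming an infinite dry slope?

FS = tanφ/tanβ ⇒ tanφ = FS · tanβ = 1.49 · tan35.2° = 1.0511
φ = arctan(1.0511) = 46.43°

φ = 46.4°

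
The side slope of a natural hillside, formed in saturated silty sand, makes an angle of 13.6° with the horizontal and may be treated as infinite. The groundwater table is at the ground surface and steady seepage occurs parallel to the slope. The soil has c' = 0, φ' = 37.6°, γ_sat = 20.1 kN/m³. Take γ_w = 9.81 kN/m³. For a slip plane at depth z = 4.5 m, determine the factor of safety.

FS = 1.63

With seepage parallel to the slope and the water table at the surface, the effective normal stress on the slip plane uses the buoyant unit weight γ' = γ_sat − γ_w while the driving shear stress uses γ_sat:
FS = [c' + γ' z cos²β tanφ'] / [γ_sat z sinβ cosβ]
(For c' = 0 this reduces to FS = (γ'/γ_sat)·tanφ'/tanβ.)
γ' = 20.1 − 9.81 = 10.29 kN/m³
Numerator = 0.0 + 10.29·4.5·cos²13.6°·tan37.6° = 0.0 + 10.29·4.5·0.9447·0.7701 = 33.688 kPa
Denominator = 20.1·4.5·sin13.6°·cos13.6° = 20.1·4.5·0.2351·0.9720 = 20.672 kPa
FS = 33.688 / 20.672 = 1.630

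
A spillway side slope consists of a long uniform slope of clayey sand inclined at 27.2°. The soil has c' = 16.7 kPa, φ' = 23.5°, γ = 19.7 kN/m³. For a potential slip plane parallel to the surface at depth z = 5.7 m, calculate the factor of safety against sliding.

FS = 1.21

For an infinite slope with a slip plane parallel to the surface (no pore pressure): FS = [c' + γz cos²β tanφ'] / [γz sinβ cosβ].
γz = 19.7·5.7 = 112.29 kN/m²
Numerator = 16.7 + 112.29·cos²27.2°·tan23.5° = 16.7 + 112.29·0.7911·0.4348 = 55.324 kPa
Denominator = 112.29·sin27.2°·cos27.2° = 112.29·0.4571·0.8894 = 45.652 kPa
FS = 55.324 / 45.652 = 1.212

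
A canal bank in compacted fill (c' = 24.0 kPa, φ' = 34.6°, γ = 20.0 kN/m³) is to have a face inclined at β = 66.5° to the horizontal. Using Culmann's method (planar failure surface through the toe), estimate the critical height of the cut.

H_c = 23.99 m

Culmann's analysis gives the critical failure plane at α_cr = (β + φ')/2 = (66.5 + 34.6)/2 = 50.5°, and the critical height
H_c = (4c'/γ) · sinβ cosφ' / [1 − cos(β − φ')]
    = (4·24.0/20.0) · sin66.5°·cos34.6° / [1 − cos(31.9°)]
    = 4.800 · 0.9171·0.8231 / [1 − 0.8490]
    = 4.800 · 0.7549 / 0.1510
    = 23.99 m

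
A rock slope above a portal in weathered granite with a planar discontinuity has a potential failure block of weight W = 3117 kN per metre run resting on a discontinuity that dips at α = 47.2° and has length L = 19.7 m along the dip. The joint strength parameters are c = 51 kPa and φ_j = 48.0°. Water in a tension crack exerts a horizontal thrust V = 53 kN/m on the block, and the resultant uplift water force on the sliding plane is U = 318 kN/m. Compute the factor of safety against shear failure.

FS = 1.27

Resolving the block weight along and normal to the plane and applying the Mohr–Coulomb strength on the joint:
N' = W cosα − U − V sinα = 3117·cos47.2° − 318 − 53·sin47.2° = 1760.9 kN/m
Driving force T = W sinα + V cosα = 3117·sin47.2° + 53·cos47.2° = 2323.0 kN/m
Resisting force R = c·L + N'·tanφ_j = 51·19.7 + 1760.9·tan48.0° = 1004.7 + 1955.7 = 2960.4 kN/m
FS = R / T = 2960.4 / 2323.0 = 1.274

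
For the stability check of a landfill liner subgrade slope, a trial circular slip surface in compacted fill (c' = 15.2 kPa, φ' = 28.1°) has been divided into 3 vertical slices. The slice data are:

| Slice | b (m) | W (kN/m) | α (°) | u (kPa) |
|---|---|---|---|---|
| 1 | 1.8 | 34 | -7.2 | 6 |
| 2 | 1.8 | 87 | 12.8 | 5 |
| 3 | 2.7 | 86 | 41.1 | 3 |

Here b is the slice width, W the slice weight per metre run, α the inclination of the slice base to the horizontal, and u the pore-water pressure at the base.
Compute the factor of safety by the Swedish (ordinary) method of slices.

Ordinary method of slices: FS = Σ[c'·Δl_i + (W_i cosα_i − u_i·Δl_i)·tanφ'] / Σ W_i sinα_i, with Δl_i = b_i / cosα_i.
Slice 1: Δl = 1.8/cos(-7.2°) = 1.814 m; N'_1 = 34·cos(-7.2°) − 6·1.814 = 22.8; c'Δl = 27.58; W sinα = -4.3
Slice 2: Δl = 1.8/cos12.8° = 1.846 m; N'_2 = 87·cos12.8° − 5·1.846 = 75.6; c'Δl = 28.06; W sinα = 19.3
Slice 3: Δl = 2.7/cos41.1° = 3.583 m; N'_3 = 86·cos41.1° − 3·3.583 = 54.1; c'Δl = 54.46; W sinα = 56.5
Σc'Δl = 110.1 kN/m; ΣN' = 152.5 kN/m; ΣW sinα = 71.5 kN/m
Resisting = 110.1 + 152.5·tan28.1° = 110.1 + 81.4 = 191.5 kN/m
FS = 191.5 / 71.5 = 2.677

FS = 2.68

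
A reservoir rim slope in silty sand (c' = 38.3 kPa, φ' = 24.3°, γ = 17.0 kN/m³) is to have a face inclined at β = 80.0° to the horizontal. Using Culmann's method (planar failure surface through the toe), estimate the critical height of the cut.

Culmann's analysis gives the critical failure plane at α_cr = (β + φ')/2 = (80.0 + 24.3)/2 = 52.1°, and the critical height
H_c = (4c'/γ) · sinβ cosφ' / [1 − cos(β − φ')]
    = (4·38.3/17.0) · sin80.0°·cos24.3° / [1 − cos(55.7°)]
    = 9.012 · 0.9848·0.9114 / [1 − 0.5635]
    = 9.012 · 0.8976 / 0.4365
    = 18.53 m

H_c = 18.53 m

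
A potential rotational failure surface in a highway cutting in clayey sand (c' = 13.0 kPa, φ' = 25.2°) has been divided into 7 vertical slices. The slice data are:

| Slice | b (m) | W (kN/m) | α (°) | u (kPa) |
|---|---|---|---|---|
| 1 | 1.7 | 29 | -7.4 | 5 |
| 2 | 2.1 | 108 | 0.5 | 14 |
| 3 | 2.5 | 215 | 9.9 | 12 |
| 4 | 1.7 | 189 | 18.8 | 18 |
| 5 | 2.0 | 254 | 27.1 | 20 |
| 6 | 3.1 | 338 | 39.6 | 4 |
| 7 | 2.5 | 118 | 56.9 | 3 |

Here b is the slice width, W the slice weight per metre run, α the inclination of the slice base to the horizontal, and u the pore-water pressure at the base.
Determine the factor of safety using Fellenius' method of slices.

FS = 1.28

Ordinary method of slices: FS = Σ[c'·Δl_i + (W_i cosα_i − u_i·Δl_i)·tanφ'] / Σ W_i sinα_i, with Δl_i = b_i / cosα_i.
Slice 1: Δl = 1.7/cos(-7.4°) = 1.714 m; N'_1 = 29·cos(-7.4°) − 5·1.714 = 20.2; c'Δl = 22.29; W sinα = -3.7
Slice 2: Δl = 2.1/cos0.5° = 2.100 m; N'_2 = 108·cos0.5° − 14·2.100 = 78.6; c'Δl = 27.30; W sinα = 0.9
Slice 3: Δl = 2.5/cos9.9° = 2.538 m; N'_3 = 215·cos9.9° − 12·2.538 = 181.3; c'Δl = 32.99; W sinα = 37.0
Slice 4: Δl = 1.7/cos18.8° = 1.796 m; N'_4 = 189·cos18.8° − 18·1.796 = 146.6; c'Δl = 23.35; W sinα = 60.9
Slice 5: Δl = 2.0/cos27.1° = 2.247 m; N'_5 = 254·cos27.1° − 20·2.247 = 181.2; c'Δl = 29.21; W sinα = 115.7
Slice 6: Δl = 3.1/cos39.6° = 4.023 m; N'_6 = 338·cos39.6° − 4·4.023 = 244.3; c'Δl = 52.30; W sinα = 215.4
Slice 7: Δl = 2.5/cos56.9° = 4.578 m; N'_7 = 118·cos56.9° − 3·4.578 = 50.7; c'Δl = 59.51; W sinα = 98.9
Σc'Δl = 246.9 kN/m; ΣN' = 902.9 kN/m; ΣW sinα = 525.1 kN/m
Resisting = 246.9 + 902.9·tan25.2° = 246.9 + 424.9 = 671.8 kN/m
FS = 671.8 / 525.1 = 1.279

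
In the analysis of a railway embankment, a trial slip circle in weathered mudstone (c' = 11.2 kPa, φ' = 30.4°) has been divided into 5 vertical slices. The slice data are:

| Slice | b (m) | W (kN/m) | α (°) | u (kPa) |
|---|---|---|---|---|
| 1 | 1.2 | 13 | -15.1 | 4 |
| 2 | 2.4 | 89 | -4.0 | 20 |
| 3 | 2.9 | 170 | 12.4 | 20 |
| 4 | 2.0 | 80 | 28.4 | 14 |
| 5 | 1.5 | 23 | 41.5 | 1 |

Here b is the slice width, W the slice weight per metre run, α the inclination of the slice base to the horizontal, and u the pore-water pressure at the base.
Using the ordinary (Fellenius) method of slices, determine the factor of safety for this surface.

Ordinary method of slices: FS = Σ[c'·Δl_i + (W_i cosα_i − u_i·Δl_i)·tanφ'] / Σ W_i sinα_i, with Δl_i = b_i / cosα_i.
Slice 1: Δl = 1.2/cos(-15.1°) = 1.243 m; N'_1 = 13·cos(-15.1°) − 4·1.243 = 7.6; c'Δl = 13.92; W sinα = -3.4
Slice 2: Δl = 2.4/cos(-4.0°) = 2.406 m; N'_2 = 89·cos(-4.0°) − 20·2.406 = 40.7; c'Δl = 26.95; W sinα = -6.2
Slice 3: Δl = 2.9/cos12.4° = 2.969 m; N'_3 = 170·cos12.4° − 20·2.969 = 106.6; c'Δl = 33.26; W sinα = 36.5
Slice 4: Δl = 2.0/cos28.4° = 2.274 m; N'_4 = 80·cos28.4° − 14·2.274 = 38.5; c'Δl = 25.46; W sinα = 38.0
Slice 5: Δl = 1.5/cos41.5° = 2.003 m; N'_5 = 23·cos41.5° − 1·2.003 = 15.2; c'Δl = 22.43; W sinα = 15.2
Σc'Δl = 122.0 kN/m; ΣN' = 208.7 kN/m; ΣW sinα = 80.2 kN/m
Resisting = 122.0 + 208.7·tan30.4° = 122.0 + 122.4 = 244.4 kN/m
FS = 244.4 / 80.2 = 3.048

FS = 3.05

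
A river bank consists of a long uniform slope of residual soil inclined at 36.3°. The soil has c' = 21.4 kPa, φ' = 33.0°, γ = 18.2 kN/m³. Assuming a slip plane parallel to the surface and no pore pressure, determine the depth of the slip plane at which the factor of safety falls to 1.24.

Setting FS = 1.24 in FS = [c' + γz cos²β tanφ'] / [γz sinβ cosβ] and solving for z:
z = c' / [γ cosβ (FS·sinβ − cosβ·tanφ')]
  = 21.4 / [18.2·cos36.3°·(1.24·sin36.3° − cos36.3°·tan33.0°)]
  = 21.4 / [18.2·0.8059·(1.24·0.5920 − 0.8059·0.6494)]
  = 21.4 / 3.0908 = 6.924 m

z = 6.92 m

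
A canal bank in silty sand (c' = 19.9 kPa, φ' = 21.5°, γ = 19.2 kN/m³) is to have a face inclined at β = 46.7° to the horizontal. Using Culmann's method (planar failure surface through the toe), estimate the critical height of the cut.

H_c = 29.50 m

Culmann's analysis gives the critical failure plane at α_cr = (β + φ')/2 = (46.7 + 21.5)/2 = 34.1°, and the critical height
H_c = (4c'/γ) · sinβ cosφ' / [1 − cos(β − φ')]
    = (4·19.9/19.2) · sin46.7°·cos21.5° / [1 − cos(25.2°)]
    = 4.146 · 0.7278·0.9304 / [1 − 0.9048]
    = 4.146 · 0.6771 / 0.0952
    = 29.50 m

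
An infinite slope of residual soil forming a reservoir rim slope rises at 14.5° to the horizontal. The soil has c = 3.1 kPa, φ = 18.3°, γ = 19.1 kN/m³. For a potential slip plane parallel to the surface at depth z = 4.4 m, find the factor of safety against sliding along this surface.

FS = 1.43

For an infinite slope with a slip plane parallel to the surface (no pore pressure): FS = [c + γz cos²β tanφ] / [γz sinβ cosβ].
γz = 19.1·4.4 = 84.04 kN/m²
Numerator = 3.1 + 84.04·cos²14.5°·tan18.3° = 3.1 + 84.04·0.9373·0.3307 = 29.151 kPa
Denominator = 84.04·sin14.5°·cos14.5° = 84.04·0.2504·0.9681 = 20.372 kPa
FS = 29.151 / 20.372 = 1.431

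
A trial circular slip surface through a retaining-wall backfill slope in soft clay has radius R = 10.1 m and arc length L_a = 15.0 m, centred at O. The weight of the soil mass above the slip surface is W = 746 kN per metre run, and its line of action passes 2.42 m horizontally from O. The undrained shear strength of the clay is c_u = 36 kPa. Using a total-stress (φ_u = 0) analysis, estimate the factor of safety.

FS = 3.02

Taking moments about the centre O, the resisting moment is provided by the undrained shear strength acting along the arc:
M_R = c_u·L_a·R = 36·15.00·10.1 = 5454.0 kN·m/m
M_D = W·d = 746·2.42 = 1805.3 kN·m/m
FS = M_R / M_D = 5454.0 / 1805.3 = 3.021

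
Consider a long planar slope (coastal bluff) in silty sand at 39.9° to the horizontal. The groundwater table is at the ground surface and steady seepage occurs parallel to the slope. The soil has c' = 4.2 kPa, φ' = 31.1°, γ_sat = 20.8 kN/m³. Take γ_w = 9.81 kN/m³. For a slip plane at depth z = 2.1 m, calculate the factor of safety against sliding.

With seepage parallel to the slope and the water table at the surface, the effective normal stress on the slip plane uses the buoyant unit weight γ' = γ_sat − γ_w while the driving shear stress uses γ_sat:
FS = [c' + γ' z cos²β tanφ'] / [γ_sat z sinβ cosβ]
γ' = 20.8 − 9.81 = 10.99 kN/m³
Numerator = 4.2 + 10.99·2.1·cos²39.9°·tan31.1° = 4.2 + 10.99·2.1·0.5885·0.6032 = 12.394 kPa
Denominator = 20.8·2.1·sin39.9°·cos39.9° = 20.8·2.1·0.6414·0.7672 = 21.495 kPa
FS = 12.394 / 21.495 = 0.577

FS = 0.58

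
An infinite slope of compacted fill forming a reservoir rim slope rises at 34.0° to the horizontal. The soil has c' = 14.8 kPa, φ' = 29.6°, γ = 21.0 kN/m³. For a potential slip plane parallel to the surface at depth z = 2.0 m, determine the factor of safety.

FS = 1.60

For an infinite slope with a slip plane parallel to the surface (no pore pressure): FS = [c' + γz cos²β tanφ'] / [γz sinβ cosβ].
γz = 21.0·2.0 = 42.00 kN/m²
Numerator = 14.8 + 42.00·cos²34.0°·tan29.6° = 14.8 + 42.00·0.6873·0.5681 = 31.199 kPa
Denominator = 42.00·sin34.0°·cos34.0° = 42.00·0.5592·0.8290 = 19.471 kPa
FS = 31.199 / 19.471 = 1.602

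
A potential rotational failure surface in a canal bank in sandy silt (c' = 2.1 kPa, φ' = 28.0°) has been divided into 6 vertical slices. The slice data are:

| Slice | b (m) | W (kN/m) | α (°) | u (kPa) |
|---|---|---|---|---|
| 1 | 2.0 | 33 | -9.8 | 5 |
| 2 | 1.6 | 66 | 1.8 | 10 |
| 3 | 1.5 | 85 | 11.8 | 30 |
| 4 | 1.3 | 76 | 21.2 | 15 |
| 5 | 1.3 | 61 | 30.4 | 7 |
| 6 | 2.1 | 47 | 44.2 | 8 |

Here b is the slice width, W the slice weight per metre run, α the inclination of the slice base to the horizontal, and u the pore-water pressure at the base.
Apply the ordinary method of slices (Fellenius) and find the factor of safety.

FS = 1.29

Ordinary method of slices: FS = Σ[c'·Δl_i + (W_i cosα_i − u_i·Δl_i)·tanφ'] / Σ W_i sinα_i, with Δl_i = b_i / cosα_i.
Slice 1: Δl = 2.0/cos(-9.8°) = 2.030 m; N'_1 = 33·cos(-9.8°) − 5·2.030 = 22.4; c'Δl = 4.26; W sinα = -5.6
Slice 2: Δl = 1.6/cos1.8° = 1.601 m; N'_2 = 66·cos1.8° − 10·1.601 = 50.0; c'Δl = 3.36; W sinα = 2.1
Slice 3: Δl = 1.5/cos11.8° = 1.532 m; N'_3 = 85·cos11.8° − 30·1.532 = 37.2; c'Δl = 3.22; W sinα = 17.4
Slice 4: Δl = 1.3/cos21.2° = 1.394 m; N'_4 = 76·cos21.2° − 15·1.394 = 49.9; c'Δl = 2.93; W sinα = 27.5
Slice 5: Δl = 1.3/cos30.4° = 1.507 m; N'_5 = 61·cos30.4° − 7·1.507 = 42.1; c'Δl = 3.17; W sinα = 30.9
Slice 6: Δl = 2.1/cos44.2° = 2.929 m; N'_6 = 47·cos44.2° − 8·2.929 = 10.3; c'Δl = 6.15; W sinα = 32.8
Σc'Δl = 23.1 kN/m; ΣN' = 211.8 kN/m; ΣW sinα = 105.0 kN/m
Resisting = 23.1 + 211.8·tan28.0° = 23.1 + 112.6 = 135.7 kN/m
FS = 135.7 / 105.0 = 1.293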